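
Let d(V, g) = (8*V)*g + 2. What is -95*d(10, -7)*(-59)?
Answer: -3127590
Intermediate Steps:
d(V, g) = 2 + 8*V*g (d(V, g) = 8*V*g + 2 = 2 + 8*V*g)
-95*d(10, -7)*(-59) = -95*(2 + 8*10*(-7))*(-59) = -95*(2 - 560)*(-59) = -95*(-558)*(-59) = 53010*(-59) = -3127590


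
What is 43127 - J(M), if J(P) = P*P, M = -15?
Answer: 42902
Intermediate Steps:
J(P) = P**2
43127 - J(M) = 43127 - 1*(-15)**2 = 43127 - 1*225 = 43127 - 225 = 42902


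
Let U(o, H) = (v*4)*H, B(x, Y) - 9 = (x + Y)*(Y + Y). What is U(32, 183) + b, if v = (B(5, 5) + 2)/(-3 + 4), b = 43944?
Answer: 125196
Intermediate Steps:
B(x, Y) = 9 + 2*Y*(Y + x) (B(x, Y) = 9 + (x + Y)*(Y + Y) = 9 + (Y + x)*(2*Y) = 9 + 2*Y*(Y + x))
v = 111 (v = ((9 + 2*5² + 2*5*5) + 2)/(-3 + 4) = ((9 + 2*25 + 50) + 2)/1 = ((9 + 50 + 50) + 2)*1 = (109 + 2)*1 = 111*1 = 111)
U(o, H) = 444*H (U(o, H) = (111*4)*H = 444*H)
U(32, 183) + b = 444*183 + 43944 = 81252 + 43944 = 125196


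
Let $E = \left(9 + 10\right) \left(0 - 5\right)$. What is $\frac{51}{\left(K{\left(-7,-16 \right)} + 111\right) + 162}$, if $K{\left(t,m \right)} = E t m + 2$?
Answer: $- \frac{17}{3455} \approx -0.0049204$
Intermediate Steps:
$E = -95$ ($E = 19 \left(-5\right) = -95$)
$K{\left(t,m \right)} = 2 - 95 m t$ ($K{\left(t,m \right)} = - 95 t m + 2 = - 95 m t + 2 = 2 - 95 m t$)
$\frac{51}{\left(K{\left(-7,-16 \right)} + 111\right) + 162} = \frac{51}{\left(\left(2 - \left(-1520\right) \left(-7\right)\right) + 111\right) + 162} = \frac{51}{\left(\left(2 - 10640\right) + 111\right) + 162} = \frac{51}{\left(-10638 + 111\right) + 162} = \frac{51}{-10527 + 162} = \frac{51}{-10365} = 51 \left(- \frac{1}{10365}\right) = - \frac{17}{3455}$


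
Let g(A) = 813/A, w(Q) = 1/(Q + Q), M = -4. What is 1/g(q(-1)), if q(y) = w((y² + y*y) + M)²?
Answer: 1/13008 ≈ 7.6876e-5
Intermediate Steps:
w(Q) = 1/(2*Q)
q(y) = 1/(4*(-4 + 2*y²)²) (q(y) = (1/(2*((y² + y*y) - 4)))² = (1/(2*((y² + y²) - 4)))² = (1/(2*(2*y² - 4)))² = (1/(2*(-4 + 2*y²)))² = 1/(4*(-4 + 2*y²)²))
1/g(q(-1)) = 1/(813/((1/(16*(-2 + (-1)²)²)))) = 1/(813/((1/(16*(-2 + 1)²)))) = 1/(813/(((1/16)/(-1)²))) = 1/(813/(((1/16)*1))) = 1/(813/(1/16)) = 1/(813*16) = 1/13008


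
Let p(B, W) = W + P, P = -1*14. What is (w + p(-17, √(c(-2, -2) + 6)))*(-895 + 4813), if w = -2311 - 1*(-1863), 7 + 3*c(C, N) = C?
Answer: -1810116 + 3918*√3 ≈ -1.8033e+6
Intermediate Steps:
P = -14
c(C, N) = -7/3 + C/3
w = -448 (w = -2311 + 1863 = -448)
p(B, W) = -14 + W (p(B, W) = W - 14 = -14 + W)
(w + p(-17, √(c(-2, -2) + 6)))*(-895 + 4813) = (-448 + (-14 + √((-7/3 + (⅓)*(-2)) + 6)))*(-895 + 4813) = (-448 + (-14 + √((-7/3 - ⅔) + 6)))*3918 = (-448 + (-14 + √(-3 + 6)))*3918 = (-448 + (-14 + √3))*3918 = (-462 + √3)*3918 = -1810116 + 3918*√3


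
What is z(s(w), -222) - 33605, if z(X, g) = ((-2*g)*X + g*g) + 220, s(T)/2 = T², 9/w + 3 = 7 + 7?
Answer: 1995707/121 ≈ 16493.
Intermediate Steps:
w = 9/11 (w = 9/(-3 + (7 + 7)) = 9/(-3 + 14) = 9/11 ≈ 0.81818)
s(T) = 2*T²
z(X, g) = 220 + g² - 2*X*g (z(X, g) = (-2*X*g + g²) + 220 = (g² - 2*X*g) + 220 = 220 + g² - 2*X*g)
z(s(w), -222) - 33605 = (220 + (-222)² - 2*2*(9/11)²*(-222)) - 33605 = (220 + 49284 - 2*2*(81/121)*(-222)) - 33605 = (220 + 49284 - 2*162/121*(-222)) - 33605 = (220 + 49284 + 71928/121) - 33605 = 6061912/121 - 33605 = 1995707/121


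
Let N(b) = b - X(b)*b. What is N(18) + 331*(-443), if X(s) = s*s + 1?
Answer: -152465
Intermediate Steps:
X(s) = 1 + s² (X(s) = s² + 1 = 1 + s²)
N(b) = b - b*(1 + b²) (N(b) = b - (1 + b²)*b = b - b*(1 + b²))
N(18) + 331*(-443) = -1*18³ + 331*(-443) = -1*5832 - 146633 = -5832 - 146633 = -152465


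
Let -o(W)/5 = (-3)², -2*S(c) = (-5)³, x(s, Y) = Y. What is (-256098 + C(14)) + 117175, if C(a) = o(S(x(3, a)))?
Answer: -138968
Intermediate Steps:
S(c) = 125/2 (S(c) = -½*(-5)³ = -½*(-125) = 125/2)
o(W) = -45 (o(W) = -5*(-3)² = -5*9 = -45)
C(a) = -45
(-256098 + C(14)) + 117175 = (-256098 - 45) + 117175 = -256143 + 117175 = -138968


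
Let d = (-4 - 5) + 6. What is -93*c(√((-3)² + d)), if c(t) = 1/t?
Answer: -31*√6/2 ≈ -37.967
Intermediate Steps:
d = -3 (d = -9 + 6 = -3)
-93*c(√((-3)² + d)) = -93/√((-3)² - 3) = -93/√(9 - 3) = -93*√6/6 = -31*√6/2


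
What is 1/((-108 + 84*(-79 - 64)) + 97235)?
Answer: 1/85115 ≈ 1.1749e-5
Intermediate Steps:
1/((-108 + 84*(-79 - 64)) + 97235) = 1/((-108 + 84*(-143)) + 97235) = 1/((-108 - 12012) + 97235) = 1/(-12120 + 97235) = 1/85115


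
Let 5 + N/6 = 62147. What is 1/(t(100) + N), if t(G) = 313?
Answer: 1/373165 ≈ 2.6798e-6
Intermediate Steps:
N = 372852 (N = -30 + 6*62147 = -30 + 372882 = 372852)
1/(t(100) + N) = 1/(313 + 372852) = 1/373165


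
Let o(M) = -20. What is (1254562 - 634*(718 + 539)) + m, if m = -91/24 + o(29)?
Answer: 10982405/24 ≈ 4.5760e+5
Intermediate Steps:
m = -571/24 (m = -91/24 - 20 = -571/24 ≈ -23.792)
(1254562 - 634*(718 + 539)) + m = (1254562 - 634*(718 + 539)) - 571/24 = (1254562 - 634*1257) - 571/24 = (1254562 - 796938) - 571/24 = 457624 - 571/24 = 10982405/24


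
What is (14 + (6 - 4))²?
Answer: 256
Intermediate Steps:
(14 + (6 - 4))² = (14 + 2)² = 16² = 256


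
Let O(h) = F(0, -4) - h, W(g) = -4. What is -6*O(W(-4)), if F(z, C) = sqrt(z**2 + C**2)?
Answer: -48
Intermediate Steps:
F(z, C) = sqrt(C**2 + z**2)
O(h) = 4 - h (O(h) = sqrt((-4)**2 + 0**2) - h = sqrt(16 + 0) - h = sqrt(16) - h = 4 - h)
-6*O(W(-4)) = -6*(4 - 1*(-4)) = -6*(4 + 4) = -6*8 = -48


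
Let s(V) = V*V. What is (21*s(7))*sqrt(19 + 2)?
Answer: 1029*sqrt(21) ≈ 4715.5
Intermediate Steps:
s(V) = V**2
(21*s(7))*sqrt(19 + 2) = (21*7**2)*sqrt(19 + 2) = (21*49)*sqrt(21) = 1029*sqrt(21)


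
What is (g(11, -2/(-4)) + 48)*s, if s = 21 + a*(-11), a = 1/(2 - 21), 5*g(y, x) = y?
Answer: 20582/19 ≈ 1083.3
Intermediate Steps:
g(y, x) = y/5
a = -1/19 (a = 1/(-19) = -1/19 ≈ -0.052632)
s = 410/19 (s = 21 - 1/19*(-11) = 21 + 11/19 = 410/19 ≈ 21.579)
(g(11, -2/(-4)) + 48)*s = ((1/5)*11 + 48)*(410/19) = (11/5 + 48)*(410/19) = (251/5)*(410/19) = 20582/19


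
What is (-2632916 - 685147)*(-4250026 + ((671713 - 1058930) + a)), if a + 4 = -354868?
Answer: 16564152073245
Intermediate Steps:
a = -354872 (a = -4 - 354868 = -354872)
(-2632916 - 685147)*(-4250026 + ((671713 - 1058930) + a)) = (-2632916 - 685147)*(-4250026 + ((671713 - 1058930) - 354872)) = -3318063*(-4250026 + (-387217 - 354872)) = -3318063*(-4250026 - 742089) = -3318063*(-4992115) = 16564152073245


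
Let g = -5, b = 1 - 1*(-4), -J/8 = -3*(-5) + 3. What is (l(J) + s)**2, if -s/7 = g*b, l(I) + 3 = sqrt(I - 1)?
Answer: (172 + I*sqrt(145))**2 ≈ 29439.0 + 4142.3*I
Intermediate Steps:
J = -144 (J = -8*(-3*(-5) + 3) = -8*(15 + 3) = -8*18 = -144)
l(I) = -3 + sqrt(-1 + I) (l(I) = -3 + sqrt(I - 1) = -3 + sqrt(-1 + I))
b = 5 (b = 1 + 4 = 5)
s = 175 (s = -(-35)*5 = -7*(-25) = 175)
(l(J) + s)**2 = ((-3 + sqrt(-1 - 144)) + 175)**2 = ((-3 + sqrt(-145)) + 175)**2 = ((-3 + I*sqrt(145)) + 175)**2 = (172 + I*sqrt(145))**2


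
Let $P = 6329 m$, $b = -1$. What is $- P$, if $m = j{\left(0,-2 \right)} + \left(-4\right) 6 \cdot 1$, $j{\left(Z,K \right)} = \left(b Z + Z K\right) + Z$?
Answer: $151896$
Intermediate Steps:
$j{\left(Z,K \right)} = K Z$ ($j{\left(Z,K \right)} = \left(- Z + Z K\right) + Z = \left(- Z + K Z\right) + Z = K Z$)
$m = -24$ ($m = \left(-2\right) 0 + \left(-4\right) 6 \cdot 1 = 0 - 24 = -24$)
$P = -151896$ ($P = 6329 \left(-24\right) = -151896$)
$- P = \left(-1\right) \left(-151896\right) = 151896$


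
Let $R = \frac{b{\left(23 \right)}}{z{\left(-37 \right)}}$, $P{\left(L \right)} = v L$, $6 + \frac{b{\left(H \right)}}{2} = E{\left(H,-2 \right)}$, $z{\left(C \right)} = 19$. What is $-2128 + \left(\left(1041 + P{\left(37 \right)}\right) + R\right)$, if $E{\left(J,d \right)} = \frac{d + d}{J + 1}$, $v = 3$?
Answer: $- \frac{55669}{57} \approx -976.65$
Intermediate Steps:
$E{\left(J,d \right)} = \frac{2 d}{1 + J}$
$b{\left(H \right)} = -12 - \frac{8}{1 + H}$ ($b{\left(H \right)} = -12 + 2 \cdot 2 \left(-2\right) \frac{1}{1 + H} = -12 + 2 \left(- \frac{4}{1 + H}\right) = -12 - \frac{8}{1 + H}$)
$P{\left(L \right)} = 3 L$
$R = - \frac{37}{57}$ ($R = \frac{4 \frac{1}{1 + 23} \left(-5 - 69\right)}{19} = \frac{4 \left(-5 - 69\right)}{24} \cdot \frac{1}{19} = 4 \cdot \frac{1}{24} \left(-74\right) \frac{1}{19} = \left(- \frac{37}{3}\right) \frac{1}{19} = - \frac{37}{57} \approx -0.64912$)
$-2128 + \left(\left(1041 + P{\left(37 \right)}\right) + R\right) = -2128 + \left(\left(1041 + 3 \cdot 37\right) - \frac{37}{57}\right) = -2128 + \left(\left(1041 + 111\right) - \frac{37}{57}\right) = -2128 + \left(1152 - \frac{37}{57}\right) = -2128 + \frac{65627}{57} = - \frac{55669}{57}$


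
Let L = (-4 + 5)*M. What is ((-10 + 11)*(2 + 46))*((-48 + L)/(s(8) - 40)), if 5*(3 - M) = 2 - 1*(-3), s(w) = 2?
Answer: 1104/19 ≈ 58.105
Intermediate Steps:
M = 2 (M = 3 - (2 - 1*(-3))/5 = 3 - (2 + 3)/5 = 3 - 1/5*5 = 3 - 1 = 2)
L = 2 (L = (-4 + 5)*2 = 1*2 = 2)
((-10 + 11)*(2 + 46))*((-48 + L)/(s(8) - 40)) = ((-10 + 11)*(2 + 46))*((-48 + 2)/(2 - 40)) = (1*48)*(-46/(-38)) = 48*(-46*(-1/38)) = 48*(23/19) = 1104/19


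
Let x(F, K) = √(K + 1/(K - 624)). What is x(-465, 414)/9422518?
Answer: √18257190/1978728780 ≈ 2.1594e-6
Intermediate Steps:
x(F, K) = √(K + 1/(-624 + K))
x(-465, 414)/9422518 = √((1 + 414*(-624 + 414))/(-624 + 414))/9422518 = √((1 + 414*(-210))/(-210))*(1/9422518) = √(-(1 - 86940)/210)*(1/9422518) = √(-1/210*(-86939))*(1/9422518) = √(86939/210)*(1/9422518) = (√18257190/210)*(1/9422518) = √18257190/1978728780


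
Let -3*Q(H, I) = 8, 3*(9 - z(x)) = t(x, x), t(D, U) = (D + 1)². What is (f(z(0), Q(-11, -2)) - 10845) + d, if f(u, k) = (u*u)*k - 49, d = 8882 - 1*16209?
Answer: -497375/27 ≈ -18421.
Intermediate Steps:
d = -7327 (d = 8882 - 16209 = -7327)
t(D, U) = (1 + D)²
z(x) = 9 - (1 + x)²/3
Q(H, I) = -8/3 (Q(H, I) = -⅓*8 = -8/3)
f(u, k) = -49 + k*u² (f(u, k) = u²*k - 49 = k*u² - 49 = -49 + k*u²)
(f(z(0), Q(-11, -2)) - 10845) + d = ((-49 - 8*(9 - (1 + 0)²/3)²/3) - 10845) - 7327 = ((-49 - 8*(9 - ⅓*1²)²/3) - 10845) - 7327 = ((-49 - 8*(9 - ⅓*1)²/3) - 10845) - 7327 = ((-49 - 8*(9 - ⅓)²/3) - 10845) - 7327 = ((-49 - 8*(26/3)²/3) - 10845) - 7327 = ((-49 - 8/3*676/9) - 10845) - 7327 = ((-49 - 5408/27) - 10845) - 7327 = (-6731/27 - 10845) - 7327 = -299546/27 - 7327 = -497375/27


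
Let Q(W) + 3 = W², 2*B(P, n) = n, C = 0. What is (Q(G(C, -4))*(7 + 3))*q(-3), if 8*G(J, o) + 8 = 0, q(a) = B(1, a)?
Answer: 30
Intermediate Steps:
B(P, n) = n/2
q(a) = a/2
G(J, o) = -1 (G(J, o) = -1 + (⅛)*0 = -1 + 0 = -1)
Q(W) = -3 + W²
(Q(G(C, -4))*(7 + 3))*q(-3) = ((-3 + (-1)²)*(7 + 3))*((½)*(-3)) = ((-3 + 1)*10)*(-3/2) = -2*10*(-3/2) = -20*(-3/2) = 30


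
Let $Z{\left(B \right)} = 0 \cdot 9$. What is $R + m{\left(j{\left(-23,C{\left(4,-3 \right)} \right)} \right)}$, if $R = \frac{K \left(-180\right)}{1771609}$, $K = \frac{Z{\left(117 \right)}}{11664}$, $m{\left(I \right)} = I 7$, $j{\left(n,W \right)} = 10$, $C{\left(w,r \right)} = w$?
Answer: $70$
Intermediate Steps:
$Z{\left(B \right)} = 0$
$m{\left(I \right)} = 7 I$
$K = 0$ ($K = \frac{0}{11664} = 0 \cdot \frac{1}{11664} = 0$)
$R = 0$ ($R = \frac{0 \left(-180\right)}{1771609} = 0 \cdot \frac{1}{1771609} = 0$)
$R + m{\left(j{\left(-23,C{\left(4,-3 \right)} \right)} \right)} = 0 + 7 \cdot 10 = 0 + 70 = 70$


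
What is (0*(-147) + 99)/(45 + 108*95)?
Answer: 11/1145 ≈ 0.0096070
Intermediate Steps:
(0*(-147) + 99)/(45 + 108*95) = (0 + 99)/(45 + 10260) = 99/10305 = 99*(1/10305) = 11/1145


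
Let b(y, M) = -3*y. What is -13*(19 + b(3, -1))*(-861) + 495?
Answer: 112425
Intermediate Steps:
-13*(19 + b(3, -1))*(-861) + 495 = -13*(19 - 3*3)*(-861) + 495 = -13*(19 - 9)*(-861) + 495 = -13*10*(-861) + 495 = -130*(-861) + 495 = 111930 + 495 = 112425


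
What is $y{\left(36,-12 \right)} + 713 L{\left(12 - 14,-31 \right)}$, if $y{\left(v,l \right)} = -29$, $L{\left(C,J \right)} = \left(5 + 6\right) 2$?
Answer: $15657$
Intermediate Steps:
$L{\left(C,J \right)} = 22$ ($L{\left(C,J \right)} = 11 \cdot 2 = 22$)
$y{\left(36,-12 \right)} + 713 L{\left(12 - 14,-31 \right)} = -29 + 713 \cdot 22 = -29 + 15686 = 15657$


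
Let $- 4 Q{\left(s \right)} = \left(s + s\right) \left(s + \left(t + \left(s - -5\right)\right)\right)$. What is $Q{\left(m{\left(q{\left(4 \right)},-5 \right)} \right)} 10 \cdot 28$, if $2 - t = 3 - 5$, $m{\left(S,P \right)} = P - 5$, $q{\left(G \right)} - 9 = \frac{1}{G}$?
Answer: $-15400$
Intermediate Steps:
$q{\left(G \right)} = 9 + \frac{1}{G}$
$m{\left(S,P \right)} = -5 + P$
$t = 4$ ($t = 2 - \left(3 - 5\right) = 2 - -2 = 2 + 2 = 4$)
$Q{\left(s \right)} = - \frac{s \left(9 + 2 s\right)}{2}$ ($Q{\left(s \right)} = - \frac{\left(s + s\right) \left(s + \left(4 + \left(s - -5\right)\right)\right)}{4} = - \frac{2 s \left(s + \left(4 + \left(s + 5\right)\right)\right)}{4} = - \frac{2 s \left(s + \left(4 + \left(5 + s\right)\right)\right)}{4} = - \frac{2 s \left(s + \left(9 + s\right)\right)}{4} = - \frac{2 s \left(9 + 2 s\right)}{4} = - \frac{s \left(9 + 2 s\right)}{2}$)
$Q{\left(m{\left(q{\left(4 \right)},-5 \right)} \right)} 10 \cdot 28 = - \frac{\left(-5 - 5\right) \left(9 + 2 \left(-5 - 5\right)\right)}{2} \cdot 10 \cdot 28 = \left(- \frac{1}{2}\right) \left(-10\right) \left(9 + 2 \left(-10\right)\right) 10 \cdot 28 = \left(- \frac{1}{2}\right) \left(-10\right) \left(9 - 20\right) 10 \cdot 28 = \left(- \frac{1}{2}\right) \left(-10\right) \left(-11\right) 10 \cdot 28 = \left(-55\right) 10 \cdot 28 = \left(-550\right) 28 = -15400$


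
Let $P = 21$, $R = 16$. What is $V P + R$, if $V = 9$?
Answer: $205$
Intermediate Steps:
$V P + R = 9 \cdot 21 + 16 = 189 + 16 = 205$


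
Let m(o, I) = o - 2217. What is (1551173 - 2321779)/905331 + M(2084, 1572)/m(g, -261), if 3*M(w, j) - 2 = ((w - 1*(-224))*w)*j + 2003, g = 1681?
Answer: -2281772761386869/485257416 ≈ -4.7022e+6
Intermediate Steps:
M(w, j) = 2005/3 + j*w*(224 + w)/3 (M(w, j) = ⅔ + (((w - 1*(-224))*w)*j + 2003)/3 = ⅔ + (((w + 224)*w)*j + 2003)/3 = ⅔ + (((224 + w)*w)*j + 2003)/3 = ⅔ + ((w*(224 + w))*j + 2003)/3 = ⅔ + (j*w*(224 + w) + 2003)/3 = ⅔ + (2003 + j*w*(224 + w))/3 = ⅔ + (2003/3 + j*w*(224 + w)/3) = 2005/3 + j*w*(224 + w)/3)
m(o, I) = -2217 + o
(1551173 - 2321779)/905331 + M(2084, 1572)/m(g, -261) = (1551173 - 2321779)/905331 + (2005/3 + (⅓)*1572*2084² + (224/3)*1572*2084)/(-2217 + 1681) = -770606*1/905331 + (2005/3 + (⅓)*1572*4343056 + 244611584)/(-536) = -770606/905331 + (2005/3 + 2275761344 + 244611584)*(-1/536) = -770606/905331 + (7561120789/3)*(-1/536) = -770606/905331 - 7561120789/1608 = -2281772761386869/485257416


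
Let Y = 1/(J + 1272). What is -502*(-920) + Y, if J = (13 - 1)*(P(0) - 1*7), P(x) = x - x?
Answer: 548665921/1188 ≈ 4.6184e+5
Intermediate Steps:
P(x) = 0
J = -84 (J = (13 - 1)*(0 - 1*7) = 12*(0 - 7) = 12*(-7) = -84)
Y = 1/1188 (Y = 1/(-84 + 1272) = 1/1188 ≈ 0.00084175)
-502*(-920) + Y = -502*(-920) + 1/1188 = 461840 + 1/1188 = 548665921/1188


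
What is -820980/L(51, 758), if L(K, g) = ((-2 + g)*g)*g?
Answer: -22805/12065844 ≈ -0.0018900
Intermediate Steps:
L(K, g) = g**2*(-2 + g) (L(K, g) = (g*(-2 + g))*g = g**2*(-2 + g))
-820980/L(51, 758) = -820980*1/(574564*(-2 + 758)) = -820980/(574564*756) = -820980/434370384 = -820980*1/434370384 = -22805/12065844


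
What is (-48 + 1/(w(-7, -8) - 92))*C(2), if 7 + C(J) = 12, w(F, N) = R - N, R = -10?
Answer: -22565/94 ≈ -240.05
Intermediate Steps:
w(F, N) = -10 - N
C(J) = 5 (C(J) = -7 + 12 = 5)
(-48 + 1/(w(-7, -8) - 92))*C(2) = (-48 + 1/((-10 - 1*(-8)) - 92))*5 = (-48 + 1/((-10 + 8) - 92))*5 = (-48 + 1/(-2 - 92))*5 = (-48 + 1/(-94))*5 = (-48 - 1/94)*5 = -4513/94*5 = -22565/94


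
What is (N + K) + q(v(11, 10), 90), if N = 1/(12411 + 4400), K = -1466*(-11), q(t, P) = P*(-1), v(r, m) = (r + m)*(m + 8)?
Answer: 269581197/16811 ≈ 16036.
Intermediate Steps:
v(r, m) = (8 + m)*(m + r) (v(r, m) = (m + r)*(8 + m) = (8 + m)*(m + r))
q(t, P) = -P
K = 16126
N = 1/16811 ≈ 5.9485e-5
(N + K) + q(v(11, 10), 90) = (1/16811 + 16126) - 1*90 = 271094187/16811 - 90 = 269581197/16811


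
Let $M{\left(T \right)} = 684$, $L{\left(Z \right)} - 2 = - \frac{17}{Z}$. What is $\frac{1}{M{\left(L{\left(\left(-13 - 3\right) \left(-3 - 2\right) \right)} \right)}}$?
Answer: $\frac{1}{684} \approx 0.001462$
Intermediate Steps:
$L{\left(Z \right)} = 2 - \frac{17}{Z}$
$\frac{1}{M{\left(L{\left(\left(-13 - 3\right) \left(-3 - 2\right) \right)} \right)}} = \frac{1}{684}$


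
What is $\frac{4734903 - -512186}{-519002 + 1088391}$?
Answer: $\frac{3253}{353} \approx 9.2153$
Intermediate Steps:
$\frac{4734903 - -512186}{-519002 + 1088391} = \frac{4734903 + 512186}{569389} = 5247089 \cdot \frac{1}{569389} = \frac{3253}{353}$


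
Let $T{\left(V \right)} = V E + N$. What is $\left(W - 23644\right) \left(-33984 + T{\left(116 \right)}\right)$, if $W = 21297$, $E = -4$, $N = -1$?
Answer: $80851803$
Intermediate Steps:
$T{\left(V \right)} = -1 - 4 V$ ($T{\left(V \right)} = V \left(-4\right) - 1 = - 4 V - 1 = -1 - 4 V$)
$\left(W - 23644\right) \left(-33984 + T{\left(116 \right)}\right) = \left(21297 - 23644\right) \left(-33984 - 465\right) = - 2347 \left(-33984 - 465\right) = \left(-2347\right) \left(-34449\right) = 80851803$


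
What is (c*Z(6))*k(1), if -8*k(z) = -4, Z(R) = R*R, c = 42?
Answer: 756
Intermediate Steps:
Z(R) = R²
k(z) = ½ (k(z) = -⅛*(-4) = ½)
(c*Z(6))*k(1) = (42*6²)*(½) = (42*36)*(½) = 1512*(½) = 756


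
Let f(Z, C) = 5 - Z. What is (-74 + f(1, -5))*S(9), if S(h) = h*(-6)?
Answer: 3780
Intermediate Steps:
S(h) = -6*h
(-74 + f(1, -5))*S(9) = (-74 + (5 - 1*1))*(-6*9) = (-74 + (5 - 1))*(-54) = (-74 + 4)*(-54) = -70*(-54) = 3780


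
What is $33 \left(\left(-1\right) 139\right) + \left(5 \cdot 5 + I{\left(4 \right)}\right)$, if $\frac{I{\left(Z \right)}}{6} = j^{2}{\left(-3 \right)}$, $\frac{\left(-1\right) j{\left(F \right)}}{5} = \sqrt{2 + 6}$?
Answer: $-3362$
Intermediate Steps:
$j{\left(F \right)} = - 10 \sqrt{2}$ ($j{\left(F \right)} = - 5 \sqrt{2 + 6} = - 5 \sqrt{8} = - 5 \cdot 2 \sqrt{2} = - 10 \sqrt{2}$)
$I{\left(Z \right)} = 1200$ ($I{\left(Z \right)} = 6 \left(- 10 \sqrt{2}\right)^{2} = 6 \cdot 200 = 1200$)
$33 \left(\left(-1\right) 139\right) + \left(5 \cdot 5 + I{\left(4 \right)}\right) = 33 \left(\left(-1\right) 139\right) + \left(5 \cdot 5 + 1200\right) = 33 \left(-139\right) + \left(25 + 1200\right) = -4587 + 1225 = -3362$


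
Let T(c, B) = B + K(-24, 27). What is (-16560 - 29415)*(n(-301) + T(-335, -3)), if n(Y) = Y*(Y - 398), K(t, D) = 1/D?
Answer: -87056620225/9 ≈ -9.6729e+9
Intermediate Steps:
K(t, D) = 1/D
n(Y) = Y*(-398 + Y)
T(c, B) = 1/27 + B (T(c, B) = B + 1/27 = 1/27 + B)
(-16560 - 29415)*(n(-301) + T(-335, -3)) = (-16560 - 29415)*(-301*(-398 - 301) + (1/27 - 3)) = -45975*(-301*(-699) - 80/27) = -45975*(210399 - 80/27) = -45975*5680693/27 = -87056620225/9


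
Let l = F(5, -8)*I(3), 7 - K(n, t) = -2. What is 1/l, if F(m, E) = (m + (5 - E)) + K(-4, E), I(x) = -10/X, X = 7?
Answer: -7/270 ≈ -0.025926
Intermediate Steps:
I(x) = -10/7
K(n, t) = 9 (K(n, t) = 7 - 1*(-2) = 7 + 2 = 9)
F(m, E) = 14 + m - E (F(m, E) = (m + (5 - E)) + 9 = (5 + m - E) + 9 = 14 + m - E)
l = -270/7 (l = (14 + 5 - 1*(-8))*(-10/7) = (14 + 5 + 8)*(-10/7) = 27*(-10/7) = -270/7 ≈ -38.571)
1/l = 1/(-270/7) = -7/270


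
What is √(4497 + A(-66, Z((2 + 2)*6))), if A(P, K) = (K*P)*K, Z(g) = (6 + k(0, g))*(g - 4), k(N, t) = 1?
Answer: I*√1289103 ≈ 1135.4*I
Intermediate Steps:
Z(g) = -28 + 7*g (Z(g) = (6 + 1)*(g - 4) = 7*(-4 + g) = -28 + 7*g)
A(P, K) = P*K²
√(4497 + A(-66, Z((2 + 2)*6))) = √(4497 - 66*(-28 + 7*((2 + 2)*6))²) = √(4497 - 66*(-28 + 7*(4*6))²) = √(4497 - 66*(-28 + 7*24)²) = √(4497 - 66*(-28 + 168)²) = √(4497 - 66*140²) = √(4497 - 66*19600) = √(4497 - 1293600) = √(-1289103) = I*√1289103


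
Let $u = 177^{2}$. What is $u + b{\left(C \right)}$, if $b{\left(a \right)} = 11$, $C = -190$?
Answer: $31340$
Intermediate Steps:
$u = 31329$
$u + b{\left(C \right)} = 31329 + 11 = 31340$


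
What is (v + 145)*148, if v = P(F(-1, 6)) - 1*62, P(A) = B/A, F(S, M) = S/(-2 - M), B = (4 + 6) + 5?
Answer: 30044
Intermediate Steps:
B = 15 (B = 10 + 5 = 15)
P(A) = 15/A
v = 58 (v = 15/((-1*(-1)/(2 + 6))) - 1*62 = 15/((-1*(-1)/8)) - 62 = 15/((-1*(-1)*1/8)) - 62 = 15/(1/8) - 62 = 15*8 - 62 = 120 - 62 = 58)
(v + 145)*148 = (58 + 145)*148 = 203*148 = 30044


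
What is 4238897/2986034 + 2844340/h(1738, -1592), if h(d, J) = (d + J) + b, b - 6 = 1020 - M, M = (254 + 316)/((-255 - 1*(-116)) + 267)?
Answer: 543887683744371/223125418582 ≈ 2437.6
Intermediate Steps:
M = 285/64 (M = 570/((-255 + 116) + 267) = 570/(-139 + 267) = 570/128 = 570*(1/128) = 285/64 ≈ 4.4531)
b = 65379/64 (b = 6 + (1020 - 1*285/64) = 6 + (1020 - 285/64) = 6 + 64995/64 = 65379/64 ≈ 1021.5)
h(d, J) = 65379/64 + J + d (h(d, J) = (d + J) + 65379/64 = (J + d) + 65379/64 = 65379/64 + J + d)
4238897/2986034 + 2844340/h(1738, -1592) = 4238897/2986034 + 2844340/(65379/64 - 1592 + 1738) = 4238897*(1/2986034) + 2844340/(74723/64) = 4238897/2986034 + 2844340*(64/74723) = 4238897/2986034 + 182037760/74723 = 543887683744371/223125418582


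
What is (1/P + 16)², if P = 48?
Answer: 591361/2304 ≈ 256.67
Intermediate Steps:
(1/P + 16)² = (1/48 + 16)² = (769/48)² = 591361/2304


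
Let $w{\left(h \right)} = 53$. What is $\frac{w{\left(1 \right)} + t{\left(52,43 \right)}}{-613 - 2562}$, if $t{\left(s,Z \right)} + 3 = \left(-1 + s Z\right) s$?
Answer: $- \frac{23254}{635} \approx -36.62$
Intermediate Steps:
$t{\left(s,Z \right)} = -3 + s \left(-1 + Z s\right)$ ($t{\left(s,Z \right)} = -3 + \left(-1 + s Z\right) s = -3 + \left(-1 + Z s\right) s = -3 + s \left(-1 + Z s\right)$)
$\frac{w{\left(1 \right)} + t{\left(52,43 \right)}}{-613 - 2562} = \frac{53 - \left(55 - 116272\right)}{-613 - 2562} = \frac{53 - -116217}{-3175} = \left(53 - -116217\right) \left(- \frac{1}{3175}\right) = \left(53 + 116217\right) \left(- \frac{1}{3175}\right) = 116270 \left(- \frac{1}{3175}\right) = - \frac{23254}{635}$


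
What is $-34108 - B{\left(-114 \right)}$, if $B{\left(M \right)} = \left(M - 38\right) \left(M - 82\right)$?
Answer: $-63900$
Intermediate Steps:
$B{\left(M \right)} = \left(-82 + M\right) \left(-38 + M\right)$ ($B{\left(M \right)} = \left(-38 + M\right) \left(-82 + M\right) = \left(-82 + M\right) \left(-38 + M\right)$)
$-34108 - B{\left(-114 \right)} = -34108 - \left(3116 + \left(-114\right)^{2} - -13680\right) = -34108 - \left(3116 + 12996 + 13680\right) = -34108 - 29792 = -63900$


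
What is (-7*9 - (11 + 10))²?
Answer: 7056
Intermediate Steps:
(-7*9 - (11 + 10))² = (-63 - 1*21)² = (-63 - 21)² = (-84)² = 7056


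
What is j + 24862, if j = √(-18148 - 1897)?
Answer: 24862 + I*√20045 ≈ 24862.0 + 141.58*I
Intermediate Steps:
j = I*√20045 (j = √(-20045) = I*√20045 ≈ 141.58*I)
j + 24862 = I*√20045 + 24862 = 24862 + I*√20045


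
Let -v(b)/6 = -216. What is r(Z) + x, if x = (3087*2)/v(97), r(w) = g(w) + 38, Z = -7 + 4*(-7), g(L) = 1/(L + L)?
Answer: 107729/2520 ≈ 42.750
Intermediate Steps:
v(b) = 1296 (v(b) = -6*(-216) = 1296)
g(L) = 1/(2*L)
Z = -35 (Z = -7 - 28 = -35)
r(w) = 38 + 1/(2*w) (r(w) = 1/(2*w) + 38 = 38 + 1/(2*w))
x = 343/72 (x = (3087*2)/1296 = 6174*(1/1296) = 343/72 ≈ 4.7639)
r(Z) + x = (38 + (1/2)/(-35)) + 343/72 = (38 + (1/2)*(-1/35)) + 343/72 = (38 - 1/70) + 343/72 = 2659/70 + 343/72 = 107729/2520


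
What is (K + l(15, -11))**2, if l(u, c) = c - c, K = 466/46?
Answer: 54289/529 ≈ 102.63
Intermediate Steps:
K = 233/23 (K = 466*(1/46) = 233/23 ≈ 10.130)
l(u, c) = 0
(K + l(15, -11))**2 = (233/23 + 0)**2 = (233/23)**2 = 54289/529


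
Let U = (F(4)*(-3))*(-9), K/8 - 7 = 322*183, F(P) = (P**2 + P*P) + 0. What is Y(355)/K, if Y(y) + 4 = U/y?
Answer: -139/41842430 ≈ -3.3220e-6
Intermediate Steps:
F(P) = 2*P**2 (F(P) = (P**2 + P**2) + 0 = 2*P**2 + 0 = 2*P**2)
K = 471464 (K = 56 + 8*(322*183) = 56 + 8*58926 = 56 + 471408 = 471464)
U = 864 (U = ((2*4**2)*(-3))*(-9) = ((2*16)*(-3))*(-9) = (32*(-3))*(-9) = -96*(-9) = 864)
Y(y) = -4 + 864/y
Y(355)/K = (-4 + 864/355)/471464 = (-4 + 864*(1/355))*(1/471464) = (-4 + 864/355)*(1/471464) = -556/355*1/471464 = -139/41842430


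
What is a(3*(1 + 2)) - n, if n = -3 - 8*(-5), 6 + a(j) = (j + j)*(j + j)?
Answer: 281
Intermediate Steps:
a(j) = -6 + 4*j² (a(j) = -6 + (j + j)*(j + j) = -6 + (2*j)*(2*j) = -6 + 4*j²)
n = 37 (n = -3 + 40 = 37)
a(3*(1 + 2)) - n = (-6 + 4*(3*(1 + 2))²) - 1*37 = (-6 + 4*(3*3)²) - 37 = (-6 + 4*9²) - 37 = (-6 + 4*81) - 37 = (-6 + 324) - 37 = 318 - 37 = 281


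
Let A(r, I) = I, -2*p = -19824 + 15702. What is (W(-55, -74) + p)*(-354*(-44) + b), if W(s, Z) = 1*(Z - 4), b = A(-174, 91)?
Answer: 31067661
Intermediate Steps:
p = 2061 (p = -(-19824 + 15702)/2 = -½*(-4122) = 2061)
b = 91
W(s, Z) = -4 + Z (W(s, Z) = 1*(-4 + Z) = -4 + Z)
(W(-55, -74) + p)*(-354*(-44) + b) = ((-4 - 74) + 2061)*(-354*(-44) + 91) = (-78 + 2061)*(15576 + 91) = 1983*15667 = 31067661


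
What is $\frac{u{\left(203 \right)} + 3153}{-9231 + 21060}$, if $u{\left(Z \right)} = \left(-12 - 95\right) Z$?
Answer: $- \frac{18568}{11829} \approx -1.5697$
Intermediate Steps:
$u{\left(Z \right)} = - 107 Z$ ($u{\left(Z \right)} = \left(-12 - 95\right) Z = - 107 Z$)
$\frac{u{\left(203 \right)} + 3153}{-9231 + 21060} = \frac{\left(-107\right) 203 + 3153}{-9231 + 21060} = \frac{-21721 + 3153}{11829} = \left(-18568\right) \frac{1}{11829} = - \frac{18568}{11829}$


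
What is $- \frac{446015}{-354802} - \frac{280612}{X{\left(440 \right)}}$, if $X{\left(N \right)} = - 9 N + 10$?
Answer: $\frac{50661729037}{700733950} \approx 72.298$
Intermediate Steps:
$X{\left(N \right)} = 10 - 9 N$
$- \frac{446015}{-354802} - \frac{280612}{X{\left(440 \right)}} = - \frac{446015}{-354802} - \frac{280612}{10 - 3960} = \left(-446015\right) \left(- \frac{1}{354802}\right) - \frac{280612}{10 - 3960} = \frac{446015}{354802} - \frac{280612}{-3950} = \frac{446015}{354802} - - \frac{140306}{1975} = \frac{446015}{354802} + \frac{140306}{1975} = \frac{50661729037}{700733950}$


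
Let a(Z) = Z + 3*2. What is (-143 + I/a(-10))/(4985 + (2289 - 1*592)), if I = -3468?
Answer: 362/3341 ≈ 0.10835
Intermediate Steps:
a(Z) = 6 + Z (a(Z) = Z + 6 = 6 + Z)
(-143 + I/a(-10))/(4985 + (2289 - 1*592)) = (-143 - 3468/(6 - 10))/(4985 + (2289 - 1*592)) = (-143 - 3468/(-4))/(4985 + (2289 - 592)) = (-143 - 3468*(-¼))/(4985 + 1697) = (-143 + 867)/6682 = 724*(1/6682) = 362/3341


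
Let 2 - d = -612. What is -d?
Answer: -614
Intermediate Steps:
d = 614 (d = 2 - 1*(-612) = 2 + 612 = 614)
-d = -1*614 = -614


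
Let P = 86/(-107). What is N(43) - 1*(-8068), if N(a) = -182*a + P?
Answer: 25808/107 ≈ 241.20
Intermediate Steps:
P = -86/107 (P = 86*(-1/107) = -86/107 ≈ -0.80374)
N(a) = -86/107 - 182*a (N(a) = -182*a - 86/107 = -86/107 - 182*a)
N(43) - 1*(-8068) = (-86/107 - 182*43) - 1*(-8068) = (-86/107 - 7826) + 8068 = -837468/107 + 8068 = 25808/107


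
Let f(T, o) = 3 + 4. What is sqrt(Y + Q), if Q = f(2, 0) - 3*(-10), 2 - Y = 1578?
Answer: 9*I*sqrt(19) ≈ 39.23*I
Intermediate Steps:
f(T, o) = 7
Y = -1576 (Y = 2 - 1*1578 = 2 - 1578 = -1576)
Q = 37 (Q = 7 - 3*(-10) = 7 + 30 = 37)
sqrt(Y + Q) = sqrt(-1576 + 37) = sqrt(-1539) = 9*I*sqrt(19)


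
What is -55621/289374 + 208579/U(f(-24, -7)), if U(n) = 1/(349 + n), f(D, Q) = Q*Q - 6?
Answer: 23660077046411/289374 ≈ 8.1763e+7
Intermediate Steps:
f(D, Q) = -6 + Q**2 (f(D, Q) = Q**2 - 6 = -6 + Q**2)
-55621/289374 + 208579/U(f(-24, -7)) = -55621/289374 + 208579/(1/(349 + (-6 + (-7)**2))) = -55621*1/289374 + 208579/(1/(349 + (-6 + 49))) = -55621/289374 + 208579/(1/(349 + 43)) = -55621/289374 + 208579/(1/392) = -55621/289374 + 208579*392 = -55621/289374 + 81762968 = 23660077046411/289374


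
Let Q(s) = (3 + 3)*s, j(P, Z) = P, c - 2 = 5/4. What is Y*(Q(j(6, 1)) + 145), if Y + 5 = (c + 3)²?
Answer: 98645/16 ≈ 6165.3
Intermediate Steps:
c = 13/4 (c = 2 + 5/4 = 13/4 ≈ 3.2500)
Q(s) = 6*s
Y = 545/16 (Y = -5 + (13/4 + 3)² = -5 + (25/4)² = -5 + 625/16 = 545/16 ≈ 34.063)
Y*(Q(j(6, 1)) + 145) = 545*(6*6 + 145)/16 = 545*(36 + 145)/16 = (545/16)*181 = 98645/16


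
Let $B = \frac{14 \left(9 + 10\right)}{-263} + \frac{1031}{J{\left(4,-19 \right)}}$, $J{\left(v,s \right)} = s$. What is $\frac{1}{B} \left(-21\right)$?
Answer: $\frac{34979}{92069} \approx 0.37992$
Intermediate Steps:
$B = - \frac{276207}{4997}$ ($B = \frac{14 \left(9 + 10\right)}{-263} + \frac{1031}{-19} = 14 \cdot 19 \left(- \frac{1}{263}\right) + 1031 \left(- \frac{1}{19}\right) = 266 \left(- \frac{1}{263}\right) - \frac{1031}{19} = - \frac{266}{263} - \frac{1031}{19} = - \frac{276207}{4997} \approx -55.275$)
$\frac{1}{B} \left(-21\right) = \frac{1}{- \frac{276207}{4997}} \left(-21\right) = \left(- \frac{4997}{276207}\right) \left(-21\right) = \frac{34979}{92069}$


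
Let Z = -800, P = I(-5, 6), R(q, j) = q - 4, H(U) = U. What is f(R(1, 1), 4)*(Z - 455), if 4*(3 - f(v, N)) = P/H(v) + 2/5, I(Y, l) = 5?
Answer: -49949/12 ≈ -4162.4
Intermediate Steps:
R(q, j) = -4 + q
P = 5
f(v, N) = 29/10 - 5/(4*v) (f(v, N) = 3 - (5/v + 2/5)/4 = 3 - (5/v + 2*(⅕))/4 = 3 - (5/v + ⅖)/4 = 3 - (⅖ + 5/v)/4 = 3 + (-⅒ - 5/(4*v)) = 29/10 - 5/(4*v))
f(R(1, 1), 4)*(Z - 455) = ((-25 + 58*(-4 + 1))/(20*(-4 + 1)))*(-800 - 455) = ((1/20)*(-25 + 58*(-3))/(-3))*(-1255) = ((1/20)*(-⅓)*(-25 - 174))*(-1255) = ((1/20)*(-⅓)*(-199))*(-1255) = (199/60)*(-1255) = -49949/12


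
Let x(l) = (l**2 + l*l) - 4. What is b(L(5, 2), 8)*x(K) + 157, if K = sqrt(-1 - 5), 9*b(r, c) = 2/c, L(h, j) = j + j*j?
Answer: 1409/9 ≈ 156.56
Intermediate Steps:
L(h, j) = j + j**2
b(r, c) = 2/(9*c) (b(r, c) = (2/c)/9 = 2/(9*c))
K = I*sqrt(6) (K = sqrt(-6) = I*sqrt(6) ≈ 2.4495*I)
x(l) = -4 + 2*l**2 (x(l) = (l**2 + l**2) - 4 = 2*l**2 - 4 = -4 + 2*l**2)
b(L(5, 2), 8)*x(K) + 157 = ((2/9)/8)*(-4 + 2*(I*sqrt(6))**2) + 157 = ((2/9)*(1/8))*(-4 + 2*(-6)) + 157 = (-4 - 12)/36 + 157 = (1/36)*(-16) + 157 = -4/9 + 157 = 1409/9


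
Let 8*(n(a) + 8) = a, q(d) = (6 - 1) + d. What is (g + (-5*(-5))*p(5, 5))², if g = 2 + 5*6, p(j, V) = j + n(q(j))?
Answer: 2209/16 ≈ 138.06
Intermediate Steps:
q(d) = 5 + d
n(a) = -8 + a/8
p(j, V) = -59/8 + 9*j/8 (p(j, V) = j + (-8 + (5 + j)/8) = j + (-8 + (5/8 + j/8)) = j + (-59/8 + j/8) = -59/8 + 9*j/8)
g = 32 (g = 2 + 30 = 32)
(g + (-5*(-5))*p(5, 5))² = (32 + (-5*(-5))*(-59/8 + (9/8)*5))² = (32 + 25*(-59/8 + 45/8))² = (32 + 25*(-7/4))² = (32 - 175/4)² = (-47/4)² = 2209/16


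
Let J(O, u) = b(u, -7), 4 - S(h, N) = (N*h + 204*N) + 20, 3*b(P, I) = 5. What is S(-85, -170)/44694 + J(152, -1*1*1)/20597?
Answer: 69403708/153427053 ≈ 0.45236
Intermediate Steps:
b(P, I) = 5/3 (b(P, I) = (⅓)*5 = 5/3)
S(h, N) = -16 - 204*N - N*h (S(h, N) = 4 - ((N*h + 204*N) + 20) = 4 - ((204*N + N*h) + 20) = 4 - (20 + 204*N + N*h) = 4 + (-20 - 204*N - N*h) = -16 - 204*N - N*h)
J(O, u) = 5/3
S(-85, -170)/44694 + J(152, -1*1*1)/20597 = (-16 - 204*(-170) - 1*(-170)*(-85))/44694 + (5/3)/20597 = (-16 + 34680 - 14450)*(1/44694) + (5/3)*(1/20597) = 20214*(1/44694) + 5/61791 = 1123/2483 + 5/61791 = 69403708/153427053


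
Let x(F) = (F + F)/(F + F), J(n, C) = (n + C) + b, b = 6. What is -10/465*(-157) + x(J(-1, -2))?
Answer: 407/93 ≈ 4.3763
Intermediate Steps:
J(n, C) = 6 + C + n (J(n, C) = (n + C) + 6 = (C + n) + 6 = 6 + C + n)
x(F) = 1 (x(F) = (2*F)/((2*F)) = (2*F)*(1/(2*F)) = 1)
-10/465*(-157) + x(J(-1, -2)) = -10/465*(-157) + 1 = -10*1/465*(-157) + 1 = -2/93*(-157) + 1 = 314/93 + 1 = 407/93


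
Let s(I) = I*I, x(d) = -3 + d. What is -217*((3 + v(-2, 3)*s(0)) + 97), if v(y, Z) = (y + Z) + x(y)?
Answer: -21700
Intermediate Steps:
v(y, Z) = -3 + Z + 2*y (v(y, Z) = (y + Z) + (-3 + y) = (Z + y) + (-3 + y) = -3 + Z + 2*y)
s(I) = I**2
-217*((3 + v(-2, 3)*s(0)) + 97) = -217*((3 + (-3 + 3 + 2*(-2))*0**2) + 97) = -217*((3 + (-3 + 3 - 4)*0) + 97) = -217*((3 - 4*0) + 97) = -217*((3 + 0) + 97) = -217*(3 + 97) = -217*100 = -21700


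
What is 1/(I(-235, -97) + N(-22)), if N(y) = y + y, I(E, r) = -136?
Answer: -1/180 ≈ -0.0055556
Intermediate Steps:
N(y) = 2*y
1/(I(-235, -97) + N(-22)) = 1/(-136 + 2*(-22)) = 1/(-136 - 44) = 1/(-180) = -1/180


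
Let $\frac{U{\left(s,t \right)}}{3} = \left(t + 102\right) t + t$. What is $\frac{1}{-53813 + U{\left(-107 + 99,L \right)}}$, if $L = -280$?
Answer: $\frac{1}{94867} \approx 1.0541 \cdot 10^{-5}$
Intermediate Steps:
$U{\left(s,t \right)} = 3 t + 3 t \left(102 + t\right)$ ($U{\left(s,t \right)} = 3 \left(\left(t + 102\right) t + t\right) = 3 \left(\left(102 + t\right) t + t\right) = 3 \left(t \left(102 + t\right) + t\right) = 3 \left(t + t \left(102 + t\right)\right) = 3 t + 3 t \left(102 + t\right)$)
$\frac{1}{-53813 + U{\left(-107 + 99,L \right)}} = \frac{1}{-53813 + 3 \left(-280\right) \left(103 - 280\right)} = \frac{1}{-53813 + 3 \left(-280\right) \left(-177\right)} = \frac{1}{-53813 + 148680} = \frac{1}{94867}$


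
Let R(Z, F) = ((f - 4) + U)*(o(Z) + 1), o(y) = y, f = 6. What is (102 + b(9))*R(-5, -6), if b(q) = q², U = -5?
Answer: 2196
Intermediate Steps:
R(Z, F) = -3 - 3*Z (R(Z, F) = ((6 - 4) - 5)*(Z + 1) = (2 - 5)*(1 + Z) = -3*(1 + Z) = -3 - 3*Z)
(102 + b(9))*R(-5, -6) = (102 + 9²)*(-3 - 3*(-5)) = (102 + 81)*(-3 + 15) = 183*12 = 2196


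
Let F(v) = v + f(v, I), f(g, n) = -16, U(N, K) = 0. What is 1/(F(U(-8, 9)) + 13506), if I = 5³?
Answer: 1/13490 ≈ 7.4129e-5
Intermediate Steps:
I = 125
F(v) = -16 + v (F(v) = v - 16 = -16 + v)
1/(F(U(-8, 9)) + 13506) = 1/((-16 + 0) + 13506) = 1/(-16 + 13506) = 1/13490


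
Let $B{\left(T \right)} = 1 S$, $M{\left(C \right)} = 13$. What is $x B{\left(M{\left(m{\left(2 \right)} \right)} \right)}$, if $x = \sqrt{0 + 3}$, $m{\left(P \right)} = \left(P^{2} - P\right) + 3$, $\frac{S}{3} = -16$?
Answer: $- 48 \sqrt{3} \approx -83.138$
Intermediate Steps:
$S = -48$ ($S = 3 \left(-16\right) = -48$)
$m{\left(P \right)} = 3 + P^{2} - P$
$x = \sqrt{3} \approx 1.732$
$B{\left(T \right)} = -48$ ($B{\left(T \right)} = 1 \left(-48\right) = -48$)
$x B{\left(M{\left(m{\left(2 \right)} \right)} \right)} = \sqrt{3} \left(-48\right) = - 48 \sqrt{3}$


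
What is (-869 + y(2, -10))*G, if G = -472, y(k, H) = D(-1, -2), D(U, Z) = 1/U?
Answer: 410640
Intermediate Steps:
y(k, H) = -1 (y(k, H) = 1/(-1) = -1)
(-869 + y(2, -10))*G = (-869 - 1)*(-472) = -870*(-472) = 410640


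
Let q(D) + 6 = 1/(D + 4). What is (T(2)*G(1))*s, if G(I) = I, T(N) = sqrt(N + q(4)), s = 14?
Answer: 7*I*sqrt(62)/2 ≈ 27.559*I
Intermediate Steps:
q(D) = -6 + 1/(4 + D) (q(D) = -6 + 1/(D + 4) = -6 + 1/(4 + D))
T(N) = sqrt(-47/8 + N) (T(N) = sqrt(N + (-23 - 6*4)/(4 + 4)) = sqrt(N + (-23 - 24)/8) = sqrt(N + (1/8)*(-47)) = sqrt(N - 47/8) = sqrt(-47/8 + N))
(T(2)*G(1))*s = ((sqrt(-94 + 16*2)/4)*1)*14 = ((sqrt(-94 + 32)/4)*1)*14 = ((sqrt(-62)/4)*1)*14 = (((I*sqrt(62))/4)*1)*14 = ((I*sqrt(62)/4)*1)*14 = (I*sqrt(62)/4)*14 = 7*I*sqrt(62)/2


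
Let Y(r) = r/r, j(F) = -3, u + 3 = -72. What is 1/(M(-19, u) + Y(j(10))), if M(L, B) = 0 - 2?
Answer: -1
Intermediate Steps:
u = -75 (u = -3 - 72 = -75)
M(L, B) = -2
Y(r) = 1
1/(M(-19, u) + Y(j(10))) = 1/(-2 + 1) = 1/(-1) = -1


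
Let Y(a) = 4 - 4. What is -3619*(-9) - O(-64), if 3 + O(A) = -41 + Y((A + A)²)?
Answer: 32615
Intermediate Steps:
Y(a) = 0
O(A) = -44 (O(A) = -3 + (-41 + 0) = -3 - 41 = -44)
-3619*(-9) - O(-64) = -3619*(-9) - 1*(-44) = 32571 + 44 = 32615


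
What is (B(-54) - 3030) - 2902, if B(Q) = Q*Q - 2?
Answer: -3018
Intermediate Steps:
B(Q) = -2 + Q² (B(Q) = Q² - 2 = -2 + Q²)
(B(-54) - 3030) - 2902 = ((-2 + (-54)²) - 3030) - 2902 = ((-2 + 2916) - 3030) - 2902 = (2914 - 3030) - 2902 = -116 - 2902 = -3018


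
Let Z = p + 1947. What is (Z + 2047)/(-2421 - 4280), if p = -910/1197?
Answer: -682844/1145871 ≈ -0.59592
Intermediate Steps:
p = -130/171 (p = -910*1/1197 = -130/171 ≈ -0.76023)
Z = 332807/171 (Z = -130/171 + 1947 = 332807/171 ≈ 1946.2)
(Z + 2047)/(-2421 - 4280) = (332807/171 + 2047)/(-2421 - 4280) = (682844/171)/(-6701) = (682844/171)*(-1/6701) = -682844/1145871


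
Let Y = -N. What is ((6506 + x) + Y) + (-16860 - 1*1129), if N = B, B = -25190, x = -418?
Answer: 13289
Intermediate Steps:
N = -25190
Y = 25190 (Y = -1*(-25190) = 25190)
((6506 + x) + Y) + (-16860 - 1*1129) = ((6506 - 418) + 25190) + (-16860 - 1*1129) = (6088 + 25190) + (-16860 - 1129) = 31278 - 17989 = 13289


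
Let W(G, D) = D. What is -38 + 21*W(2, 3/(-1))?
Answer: -101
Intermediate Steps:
-38 + 21*W(2, 3/(-1)) = -38 + 21*(3/(-1)) = -38 + 21*(3*(-1)) = -38 + 21*(-3) = -38 - 63 = -101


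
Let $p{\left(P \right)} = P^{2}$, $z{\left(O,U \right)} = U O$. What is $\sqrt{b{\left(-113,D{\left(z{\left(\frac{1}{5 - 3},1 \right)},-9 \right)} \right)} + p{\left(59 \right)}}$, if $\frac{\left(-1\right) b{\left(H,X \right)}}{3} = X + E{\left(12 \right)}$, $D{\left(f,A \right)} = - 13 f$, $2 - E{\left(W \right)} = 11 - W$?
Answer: $\frac{\sqrt{13966}}{2} \approx 59.089$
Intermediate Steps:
$E{\left(W \right)} = -9 + W$ ($E{\left(W \right)} = 2 - \left(11 - W\right) = 2 + \left(-11 + W\right) = -9 + W$)
$z{\left(O,U \right)} = O U$
$b{\left(H,X \right)} = -9 - 3 X$ ($b{\left(H,X \right)} = - 3 \left(X + \left(-9 + 12\right)\right) = - 3 \left(X + 3\right) = - 3 \left(3 + X\right) = -9 - 3 X$)
$\sqrt{b{\left(-113,D{\left(z{\left(\frac{1}{5 - 3},1 \right)},-9 \right)} \right)} + p{\left(59 \right)}} = \sqrt{\left(-9 - 3 \left(- 13 \frac{1}{5 - 3} \cdot 1\right)\right) + 59^{2}} = \sqrt{\left(-9 - 3 \left(- 13 \cdot \frac{1}{2} \cdot 1\right)\right) + 3481} = \sqrt{\left(-9 - 3 \left(\left(-13\right) \frac{1}{2}\right)\right) + 3481} = \sqrt{\left(-9 - - \frac{39}{2}\right) + 3481} = \sqrt{\left(-9 + \frac{39}{2}\right) + 3481} = \sqrt{\frac{21}{2} + 3481} = \sqrt{\frac{6983}{2}} = \frac{\sqrt{13966}}{2}$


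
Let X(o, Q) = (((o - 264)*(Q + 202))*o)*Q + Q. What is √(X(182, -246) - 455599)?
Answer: I*√161993221 ≈ 12728.0*I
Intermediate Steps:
X(o, Q) = Q + Q*o*(-264 + o)*(202 + Q) (X(o, Q) = (((-264 + o)*(202 + Q))*o)*Q + Q = (o*(-264 + o)*(202 + Q))*Q + Q = Q*o*(-264 + o)*(202 + Q) + Q = Q + Q*o*(-264 + o)*(202 + Q))
√(X(182, -246) - 455599) = √(-246*(1 - 53328*182 + 202*182² - 246*182² - 264*(-246)*182) - 455599) = √(-246*(1 - 9705696 + 202*33124 - 246*33124 + 11819808) - 455599) = √(-246*(1 - 9705696 + 6691048 - 8148504 + 11819808) - 455599) = √(-246*656657 - 455599) = √(-161537622 - 455599) = √(-161993221) = I*√161993221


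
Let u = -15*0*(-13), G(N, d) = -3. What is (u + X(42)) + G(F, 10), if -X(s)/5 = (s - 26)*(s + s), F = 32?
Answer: -6723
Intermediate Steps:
X(s) = -10*s*(-26 + s) (X(s) = -5*(s - 26)*(s + s) = -5*(-26 + s)*2*s = -10*s*(-26 + s))
u = 0 (u = 0*(-13) = 0)
(u + X(42)) + G(F, 10) = (0 + 10*42*(26 - 1*42)) - 3 = (0 + 10*42*(26 - 42)) - 3 = (0 + 10*42*(-16)) - 3 = (0 - 6720) - 3 = -6720 - 3 = -6723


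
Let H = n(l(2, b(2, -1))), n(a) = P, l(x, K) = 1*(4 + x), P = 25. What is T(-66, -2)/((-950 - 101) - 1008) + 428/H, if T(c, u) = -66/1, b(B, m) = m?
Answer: 882902/51475 ≈ 17.152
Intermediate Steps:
T(c, u) = -66 (T(c, u) = -66*1 = -66)
l(x, K) = 4 + x
n(a) = 25
H = 25
T(-66, -2)/((-950 - 101) - 1008) + 428/H = -66/((-950 - 101) - 1008) + 428/25 = -66/(-1051 - 1008) + 428*(1/25) = -66/(-2059) + 428/25 = -66*(-1/2059) + 428/25 = 66/2059 + 428/25 = 882902/51475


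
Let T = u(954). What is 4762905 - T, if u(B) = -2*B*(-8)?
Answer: 4747641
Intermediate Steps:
u(B) = 16*B
T = 15264 (T = 16*954 = 15264)
4762905 - T = 4762905 - 1*15264 = 4762905 - 15264 = 4747641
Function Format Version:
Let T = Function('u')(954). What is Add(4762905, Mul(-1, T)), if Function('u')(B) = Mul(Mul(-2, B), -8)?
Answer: 4747641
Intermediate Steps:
Function('u')(B) = Mul(16, B)
T = 15264 (T = Mul(16, 954) = 15264)
Add(4762905, Mul(-1, T)) = Add(4762905, Mul(-1, 15264)) = Add(4762905, -15264) = 4747641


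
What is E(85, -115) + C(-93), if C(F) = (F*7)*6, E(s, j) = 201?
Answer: -3705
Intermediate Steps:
C(F) = 42*F (C(F) = (7*F)*6 = 42*F)
E(85, -115) + C(-93) = 201 + 42*(-93) = 201 - 3906 = -3705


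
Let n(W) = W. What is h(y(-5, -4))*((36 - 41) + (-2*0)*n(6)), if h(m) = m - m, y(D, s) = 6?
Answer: 0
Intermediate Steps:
h(m) = 0
h(y(-5, -4))*((36 - 41) + (-2*0)*n(6)) = 0*((36 - 41) - 2*0*6) = 0*(-5 + 0*6) = 0*(-5 + 0) = 0*(-5) = 0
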